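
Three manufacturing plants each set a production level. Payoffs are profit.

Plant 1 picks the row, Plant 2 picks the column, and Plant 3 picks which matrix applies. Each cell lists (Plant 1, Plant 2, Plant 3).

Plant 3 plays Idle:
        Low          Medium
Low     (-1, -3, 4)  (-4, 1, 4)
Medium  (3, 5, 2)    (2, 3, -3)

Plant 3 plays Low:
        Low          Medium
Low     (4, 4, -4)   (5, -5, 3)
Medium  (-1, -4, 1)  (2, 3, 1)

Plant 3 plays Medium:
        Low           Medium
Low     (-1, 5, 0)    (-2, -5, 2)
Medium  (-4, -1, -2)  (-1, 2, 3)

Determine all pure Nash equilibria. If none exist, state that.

The pure Nash equilibria are (Medium, Low, Idle); (Medium, Medium, Medium).

(Low, Low, Idle): Plant 1 can switch to Medium (-1 → 3). Not NE.
(Low, Low, Low): Plant 3 can switch to Idle (-4 → 4). Not NE.
(Low, Low, Medium): Plant 3 can switch to Idle (0 → 4). Not NE.
(Low, Medium, Idle): Plant 1 can switch to Medium (-4 → 2). Not NE.
(Low, Medium, Low): Plant 2 can switch to Low (-5 → 4). Not NE.
(Low, Medium, Medium): Plant 1 can switch to Medium (-2 → -1). Not NE.
(Medium, Low, Idle): Plant 1 gets 3, best alternative -1; Plant 2 gets 5, best alternative 3; Plant 3 gets 2, best alternative 1. No profitable deviation — NE.
(Medium, Low, Low): Plant 1 can switch to Low (-1 → 4). Not NE.
(Medium, Low, Medium): Plant 1 can switch to Low (-4 → -1). Not NE.
(Medium, Medium, Idle): Plant 2 can switch to Low (3 → 5). Not NE.
(Medium, Medium, Low): Plant 1 can switch to Low (2 → 5). Not NE.
(Medium, Medium, Medium): Plant 1 gets -1, best alternative -2; Plant 2 gets 2, best alternative -1; Plant 3 gets 3, best alternative 1. No profitable deviation — NE.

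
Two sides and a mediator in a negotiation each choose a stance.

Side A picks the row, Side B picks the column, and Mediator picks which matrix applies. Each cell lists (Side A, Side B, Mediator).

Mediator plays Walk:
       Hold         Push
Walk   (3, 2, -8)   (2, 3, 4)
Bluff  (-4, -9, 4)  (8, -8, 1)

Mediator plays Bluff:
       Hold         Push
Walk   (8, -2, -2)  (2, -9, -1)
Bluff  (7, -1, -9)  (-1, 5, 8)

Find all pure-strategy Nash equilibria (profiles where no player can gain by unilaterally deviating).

Side A against (Hold, Walk): payoffs 3, -4 → best response Walk.
Side A against (Hold, Bluff): payoffs 8, 7 → best response Walk.
Side A against (Push, Walk): payoffs 2, 8 → best response Bluff.
Side A against (Push, Bluff): payoffs 2, -1 → best response Walk.
Side B against (Walk, Walk): payoffs 2, 3 → best response Push.
Side B against (Walk, Bluff): payoffs -2, -9 → best response Hold.
Side B against (Bluff, Walk): payoffs -9, -8 → best response Push.
Side B against (Bluff, Bluff): payoffs -1, 5 → best response Push.
Mediator against (Walk, Hold): payoffs -8, -2 → best response Bluff.
Mediator against (Walk, Push): payoffs 4, -1 → best response Walk.
Mediator against (Bluff, Hold): payoffs 4, -9 → best response Walk.
Mediator against (Bluff, Push): payoffs 1, 8 → best response Bluff.
Mutual best responses: (Walk, Hold, Bluff).

(Walk, Hold, Bluff)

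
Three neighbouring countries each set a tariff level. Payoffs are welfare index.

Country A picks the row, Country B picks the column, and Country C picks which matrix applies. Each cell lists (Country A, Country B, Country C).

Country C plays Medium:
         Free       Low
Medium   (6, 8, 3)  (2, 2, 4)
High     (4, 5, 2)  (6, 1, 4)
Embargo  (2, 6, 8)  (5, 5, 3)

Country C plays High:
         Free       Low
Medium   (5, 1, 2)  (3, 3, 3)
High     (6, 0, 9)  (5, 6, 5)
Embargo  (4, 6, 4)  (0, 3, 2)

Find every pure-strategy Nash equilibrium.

Country A against (Free, Medium): payoffs 6, 4, 2 → best response Medium.
Country A against (Free, High): payoffs 5, 6, 4 → best response High.
Country A against (Low, Medium): payoffs 2, 6, 5 → best response High.
Country A against (Low, High): payoffs 3, 5, 0 → best response High.
Country B against (Medium, Medium): payoffs 8, 2 → best response Free.
Country B against (Medium, High): payoffs 1, 3 → best response Low.
Country B against (High, Medium): payoffs 5, 1 → best response Free.
Country B against (High, High): payoffs 0, 6 → best response Low.
Country B against (Embargo, Medium): payoffs 6, 5 → best response Free.
Country B against (Embargo, High): payoffs 6, 3 → best response Free.
Country C against (Medium, Free): payoffs 3, 2 → best response Medium.
Country C against (Medium, Low): payoffs 4, 3 → best response Medium.
Country C against (High, Free): payoffs 2, 9 → best response High.
Country C against (High, Low): payoffs 4, 5 → best response High.
Country C against (Embargo, Free): payoffs 8, 4 → best response Medium.
Country C against (Embargo, Low): payoffs 3, 2 → best response Medium.
Mutual best responses: (Medium, Free, Medium); (High, Low, High).

The pure Nash equilibria are (Medium, Free, Medium) and (High, Low, High).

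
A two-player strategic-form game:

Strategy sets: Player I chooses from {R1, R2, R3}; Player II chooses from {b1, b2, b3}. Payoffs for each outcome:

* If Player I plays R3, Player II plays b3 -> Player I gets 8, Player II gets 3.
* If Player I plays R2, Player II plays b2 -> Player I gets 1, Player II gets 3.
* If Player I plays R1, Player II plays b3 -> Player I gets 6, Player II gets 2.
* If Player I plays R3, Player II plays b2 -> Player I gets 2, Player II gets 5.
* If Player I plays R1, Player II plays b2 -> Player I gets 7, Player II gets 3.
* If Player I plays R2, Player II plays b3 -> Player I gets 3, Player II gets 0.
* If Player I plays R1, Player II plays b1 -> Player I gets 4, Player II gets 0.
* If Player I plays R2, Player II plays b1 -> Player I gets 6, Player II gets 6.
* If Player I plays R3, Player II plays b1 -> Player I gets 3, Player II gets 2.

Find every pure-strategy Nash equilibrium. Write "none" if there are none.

Player I against b1: payoffs 4, 6, 3 → best response R2.
Player I against b2: payoffs 7, 1, 2 → best response R1.
Player I against b3: payoffs 6, 3, 8 → best response R3.
Player II against R1: payoffs 0, 3, 2 → best response b2.
Player II against R2: payoffs 6, 3, 0 → best response b1.
Player II against R3: payoffs 2, 5, 3 → best response b2.
Mutual best responses: (R1, b2); (R2, b1).

The pure Nash equilibria are (R1, b2); (R2, b1).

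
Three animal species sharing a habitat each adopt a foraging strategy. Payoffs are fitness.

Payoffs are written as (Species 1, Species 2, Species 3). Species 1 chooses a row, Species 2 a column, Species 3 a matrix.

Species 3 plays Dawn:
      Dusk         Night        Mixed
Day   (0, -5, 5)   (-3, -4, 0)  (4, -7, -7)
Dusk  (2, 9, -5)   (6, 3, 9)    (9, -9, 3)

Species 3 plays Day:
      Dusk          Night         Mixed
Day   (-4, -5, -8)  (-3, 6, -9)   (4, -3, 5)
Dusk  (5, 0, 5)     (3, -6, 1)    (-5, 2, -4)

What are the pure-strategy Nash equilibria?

There is no pure-strategy Nash equilibrium.

Species 1 against (Dusk, Dawn): payoffs 0, 2 → best response Dusk.
Species 1 against (Dusk, Day): payoffs -4, 5 → best response Dusk.
Species 1 against (Night, Dawn): payoffs -3, 6 → best response Dusk.
Species 1 against (Night, Day): payoffs -3, 3 → best response Dusk.
Species 1 against (Mixed, Dawn): payoffs 4, 9 → best response Dusk.
Species 1 against (Mixed, Day): payoffs 4, -5 → best response Day.
Species 2 against (Day, Dawn): payoffs -5, -4, -7 → best response Night.
Species 2 against (Day, Day): payoffs -5, 6, -3 → best response Night.
Species 2 against (Dusk, Dawn): payoffs 9, 3, -9 → best response Dusk.
Species 2 against (Dusk, Day): payoffs 0, -6, 2 → best response Mixed.
Species 3 against (Day, Dusk): payoffs 5, -8 → best response Dawn.
Species 3 against (Day, Night): payoffs 0, -9 → best response Dawn.
Species 3 against (Day, Mixed): payoffs -7, 5 → best response Day.
Species 3 against (Dusk, Dusk): payoffs -5, 5 → best response Day.
Species 3 against (Dusk, Night): payoffs 9, 1 → best response Dawn.
Species 3 against (Dusk, Mixed): payoffs 3, -4 → best response Dawn.
No profile is a mutual best response for all players.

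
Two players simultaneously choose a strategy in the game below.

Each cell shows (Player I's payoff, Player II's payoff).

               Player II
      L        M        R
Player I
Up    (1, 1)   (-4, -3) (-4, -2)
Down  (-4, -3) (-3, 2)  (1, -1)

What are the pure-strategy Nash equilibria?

(Up, L): Player I gets 1, best alternative -4; Player II gets 1, best alternative -2. No profitable deviation — NE.
(Up, M): Player I can switch to Down (-4 → -3). Not NE.
(Up, R): Player I can switch to Down (-4 → 1). Not NE.
(Down, L): Player I can switch to Up (-4 → 1). Not NE.
(Down, M): Player I gets -3, best alternative -4; Player II gets 2, best alternative -1. No profitable deviation — NE.
(Down, R): Player II can switch to M (-1 → 2). Not NE.

Pure-strategy Nash equilibria: (Up, L) and (Down, M)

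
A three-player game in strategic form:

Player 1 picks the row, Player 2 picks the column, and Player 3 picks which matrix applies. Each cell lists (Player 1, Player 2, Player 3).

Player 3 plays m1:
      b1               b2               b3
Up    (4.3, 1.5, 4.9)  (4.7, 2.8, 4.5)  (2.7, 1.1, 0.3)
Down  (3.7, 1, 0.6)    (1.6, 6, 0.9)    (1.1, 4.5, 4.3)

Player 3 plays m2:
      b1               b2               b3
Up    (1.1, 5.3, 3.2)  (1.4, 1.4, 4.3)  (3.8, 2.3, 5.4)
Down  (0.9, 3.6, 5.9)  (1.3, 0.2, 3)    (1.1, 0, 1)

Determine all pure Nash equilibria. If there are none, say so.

Player 1 against (b1, m1): payoffs 4.3, 3.7 → best response Up.
Player 1 against (b1, m2): payoffs 1.1, 0.9 → best response Up.
Player 1 against (b2, m1): payoffs 4.7, 1.6 → best response Up.
Player 1 against (b2, m2): payoffs 1.4, 1.3 → best response Up.
Player 1 against (b3, m1): payoffs 2.7, 1.1 → best response Up.
Player 1 against (b3, m2): payoffs 3.8, 1.1 → best response Up.
Player 2 against (Up, m1): payoffs 1.5, 2.8, 1.1 → best response b2.
Player 2 against (Up, m2): payoffs 5.3, 1.4, 2.3 → best response b1.
Player 2 against (Down, m1): payoffs 1, 6, 4.5 → best response b2.
Player 2 against (Down, m2): payoffs 3.6, 0.2, 0 → best response b1.
Player 3 against (Up, b1): payoffs 4.9, 3.2 → best response m1.
Player 3 against (Up, b2): payoffs 4.5, 4.3 → best response m1.
Player 3 against (Up, b3): payoffs 0.3, 5.4 → best response m2.
Player 3 against (Down, b1): payoffs 0.6, 5.9 → best response m2.
Player 3 against (Down, b2): payoffs 0.9, 3 → best response m2.
Player 3 against (Down, b3): payoffs 4.3, 1 → best response m1.
Mutual best responses: (Up, b2, m1).

The unique pure-strategy Nash equilibrium is (Up, b2, m1).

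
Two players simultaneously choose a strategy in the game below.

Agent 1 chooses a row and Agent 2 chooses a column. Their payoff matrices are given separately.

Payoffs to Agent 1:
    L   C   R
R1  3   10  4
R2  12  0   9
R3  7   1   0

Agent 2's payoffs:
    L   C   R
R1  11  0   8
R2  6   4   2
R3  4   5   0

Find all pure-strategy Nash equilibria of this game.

The unique pure-strategy Nash equilibrium is (R2, L).

For each player, find the best response to each opponent profile; mutual best responses are the pure NE.
Agent 1 against L: payoffs 3, 12, 7 → best response R2.
Agent 1 against C: payoffs 10, 0, 1 → best response R1.
Agent 1 against R: payoffs 4, 9, 0 → best response R2.
Agent 2 against R1: payoffs 11, 0, 8 → best response L.
Agent 2 against R2: payoffs 6, 4, 2 → best response L.
Agent 2 against R3: payoffs 4, 5, 0 → best response C.
Mutual best responses: (R2, L).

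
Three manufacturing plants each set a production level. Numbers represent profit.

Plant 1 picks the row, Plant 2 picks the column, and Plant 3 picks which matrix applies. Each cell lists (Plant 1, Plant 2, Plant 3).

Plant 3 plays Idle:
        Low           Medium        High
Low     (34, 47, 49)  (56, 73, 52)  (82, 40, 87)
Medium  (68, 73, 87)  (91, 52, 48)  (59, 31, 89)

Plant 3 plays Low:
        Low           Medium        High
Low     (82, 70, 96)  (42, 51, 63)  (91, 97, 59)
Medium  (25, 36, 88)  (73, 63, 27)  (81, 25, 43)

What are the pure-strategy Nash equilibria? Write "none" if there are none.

Plant 1 against (Low, Idle): payoffs 34, 68 → best response Medium.
Plant 1 against (Low, Low): payoffs 82, 25 → best response Low.
Plant 1 against (Medium, Idle): payoffs 56, 91 → best response Medium.
Plant 1 against (Medium, Low): payoffs 42, 73 → best response Medium.
Plant 1 against (High, Idle): payoffs 82, 59 → best response Low.
Plant 1 against (High, Low): payoffs 91, 81 → best response Low.
Plant 2 against (Low, Idle): payoffs 47, 73, 40 → best response Medium.
Plant 2 against (Low, Low): payoffs 70, 51, 97 → best response High.
Plant 2 against (Medium, Idle): payoffs 73, 52, 31 → best response Low.
Plant 2 against (Medium, Low): payoffs 36, 63, 25 → best response Medium.
Plant 3 against (Low, Low): payoffs 49, 96 → best response Low.
Plant 3 against (Low, Medium): payoffs 52, 63 → best response Low.
Plant 3 against (Low, High): payoffs 87, 59 → best response Idle.
Plant 3 against (Medium, Low): payoffs 87, 88 → best response Low.
Plant 3 against (Medium, Medium): payoffs 48, 27 → best response Idle.
Plant 3 against (Medium, High): payoffs 89, 43 → best response Idle.
No profile is a mutual best response for all players.

This game has no pure Nash equilibrium.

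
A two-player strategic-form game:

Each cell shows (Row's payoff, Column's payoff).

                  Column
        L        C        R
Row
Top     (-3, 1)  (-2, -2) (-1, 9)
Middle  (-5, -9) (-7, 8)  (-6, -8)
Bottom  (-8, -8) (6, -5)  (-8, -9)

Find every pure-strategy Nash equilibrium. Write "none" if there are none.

(Top, L): Column can switch to R (1 → 9). Not NE.
(Top, C): Row can switch to Bottom (-2 → 6). Not NE.
(Top, R): Row gets -1, best alternative -6; Column gets 9, best alternative 1. No profitable deviation — NE.
(Middle, L): Row can switch to Top (-5 → -3). Not NE.
(Middle, C): Row can switch to Top (-7 → -2). Not NE.
(Middle, R): Row can switch to Top (-6 → -1). Not NE.
(Bottom, L): Row can switch to Top (-8 → -3). Not NE.
(Bottom, C): Row gets 6, best alternative -2; Column gets -5, best alternative -8. No profitable deviation — NE.
(Bottom, R): Row can switch to Top (-8 → -1). Not NE.

Pure-strategy Nash equilibria: (Top, R), (Bottom, C)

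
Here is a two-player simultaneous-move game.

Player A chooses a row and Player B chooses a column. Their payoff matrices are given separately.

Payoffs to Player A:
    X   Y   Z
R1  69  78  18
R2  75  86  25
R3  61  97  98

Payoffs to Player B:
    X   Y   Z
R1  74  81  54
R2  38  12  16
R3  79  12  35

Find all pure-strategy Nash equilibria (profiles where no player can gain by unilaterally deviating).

The unique pure-strategy Nash equilibrium is (R2, X).

Player A against X: payoffs 69, 75, 61 → best response R2.
Player A against Y: payoffs 78, 86, 97 → best response R3.
Player A against Z: payoffs 18, 25, 98 → best response R3.
Player B against R1: payoffs 74, 81, 54 → best response Y.
Player B against R2: payoffs 38, 12, 16 → best response X.
Player B against R3: payoffs 79, 12, 35 → best response X.
Mutual best responses: (R2, X).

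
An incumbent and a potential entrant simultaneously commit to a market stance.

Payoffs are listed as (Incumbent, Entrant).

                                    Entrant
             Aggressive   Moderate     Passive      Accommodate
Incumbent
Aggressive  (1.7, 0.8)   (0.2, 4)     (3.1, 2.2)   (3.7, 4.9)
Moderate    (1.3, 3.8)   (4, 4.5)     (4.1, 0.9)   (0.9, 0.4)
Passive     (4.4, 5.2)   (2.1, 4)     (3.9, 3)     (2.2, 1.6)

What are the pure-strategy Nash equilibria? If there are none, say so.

For each player, find the best response to each opponent profile; mutual best responses are the pure NE.
Incumbent against Aggressive: payoffs 1.7, 1.3, 4.4 → best response Passive.
Incumbent against Moderate: payoffs 0.2, 4, 2.1 → best response Moderate.
Incumbent against Passive: payoffs 3.1, 4.1, 3.9 → best response Moderate.
Incumbent against Accommodate: payoffs 3.7, 0.9, 2.2 → best response Aggressive.
Entrant against Aggressive: payoffs 0.8, 4, 2.2, 4.9 → best response Accommodate.
Entrant against Moderate: payoffs 3.8, 4.5, 0.9, 0.4 → best response Moderate.
Entrant against Passive: payoffs 5.2, 4, 3, 1.6 → best response Aggressive.
Mutual best responses: (Aggressive, Accommodate); (Moderate, Moderate); (Passive, Aggressive).

The pure Nash equilibria are (Aggressive, Accommodate); (Moderate, Moderate); (Passive, Aggressive).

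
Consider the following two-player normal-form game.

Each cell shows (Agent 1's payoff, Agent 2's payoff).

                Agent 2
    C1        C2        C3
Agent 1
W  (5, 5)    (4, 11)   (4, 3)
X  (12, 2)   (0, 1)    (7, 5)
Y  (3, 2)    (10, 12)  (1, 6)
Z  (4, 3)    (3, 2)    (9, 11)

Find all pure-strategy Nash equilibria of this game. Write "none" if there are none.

(W, C1): Agent 1 can switch to X (5 → 12). Not NE.
(W, C2): Agent 1 can switch to Y (4 → 10). Not NE.
(W, C3): Agent 1 can switch to X (4 → 7). Not NE.
(X, C1): Agent 2 can switch to C3 (2 → 5). Not NE.
(X, C2): Agent 1 can switch to W (0 → 4). Not NE.
(X, C3): Agent 1 can switch to Z (7 → 9). Not NE.
(Y, C1): Agent 1 can switch to W (3 → 5). Not NE.
(Y, C2): Agent 1 gets 10, best alternative 4; Agent 2 gets 12, best alternative 6. No profitable deviation — NE.
(Y, C3): Agent 1 can switch to W (1 → 4). Not NE.
(Z, C1): Agent 1 can switch to W (4 → 5). Not NE.
(Z, C2): Agent 1 can switch to W (3 → 4). Not NE.
(Z, C3): Agent 1 gets 9, best alternative 7; Agent 2 gets 11, best alternative 3. No profitable deviation — NE.

The pure Nash equilibria are (Y, C2), (Z, C3).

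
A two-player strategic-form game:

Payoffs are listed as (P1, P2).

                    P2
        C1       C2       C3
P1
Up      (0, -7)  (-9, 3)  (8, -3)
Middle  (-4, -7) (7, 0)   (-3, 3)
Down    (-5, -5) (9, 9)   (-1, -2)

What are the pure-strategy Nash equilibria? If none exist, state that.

Mark each player's best response to every combination of opponents' strategies; a profile where every player is best-responding is a pure Nash equilibrium.
P1 against C1: payoffs 0, -4, -5 → best response Up.
P1 against C2: payoffs -9, 7, 9 → best response Down.
P1 against C3: payoffs 8, -3, -1 → best response Up.
P2 against Up: payoffs -7, 3, -3 → best response C2.
P2 against Middle: payoffs -7, 0, 3 → best response C3.
P2 against Down: payoffs -5, 9, -2 → best response C2.
Mutual best responses: (Down, C2).

(Down, C2)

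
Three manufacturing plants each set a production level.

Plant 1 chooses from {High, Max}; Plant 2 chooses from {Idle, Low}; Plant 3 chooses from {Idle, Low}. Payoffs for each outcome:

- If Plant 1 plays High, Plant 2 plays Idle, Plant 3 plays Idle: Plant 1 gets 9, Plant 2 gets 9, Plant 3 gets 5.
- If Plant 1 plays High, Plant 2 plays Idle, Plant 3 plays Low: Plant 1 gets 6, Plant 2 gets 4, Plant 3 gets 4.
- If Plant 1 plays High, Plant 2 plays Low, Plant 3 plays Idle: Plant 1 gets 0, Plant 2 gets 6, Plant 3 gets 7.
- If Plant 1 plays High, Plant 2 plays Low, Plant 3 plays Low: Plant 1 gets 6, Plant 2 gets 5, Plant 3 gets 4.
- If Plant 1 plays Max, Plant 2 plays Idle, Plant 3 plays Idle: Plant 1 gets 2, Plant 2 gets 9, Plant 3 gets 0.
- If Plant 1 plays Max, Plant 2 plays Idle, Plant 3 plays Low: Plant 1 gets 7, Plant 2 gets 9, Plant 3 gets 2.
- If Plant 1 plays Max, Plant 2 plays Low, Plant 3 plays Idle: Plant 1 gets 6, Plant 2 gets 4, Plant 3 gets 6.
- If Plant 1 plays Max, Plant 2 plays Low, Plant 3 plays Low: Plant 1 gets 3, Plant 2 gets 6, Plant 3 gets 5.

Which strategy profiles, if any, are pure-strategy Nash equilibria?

Check each profile: it is a Nash equilibrium iff no player can strictly gain by switching unilaterally.
(High, Idle, Idle): Plant 1 gets 9, best alternative 2; Plant 2 gets 9, best alternative 6; Plant 3 gets 5, best alternative 4. No profitable deviation — NE.
(High, Idle, Low): Plant 1 can switch to Max (6 → 7). Not NE.
(High, Low, Idle): Plant 1 can switch to Max (0 → 6). Not NE.
(High, Low, Low): Plant 3 can switch to Idle (4 → 7). Not NE.
(Max, Idle, Idle): Plant 1 can switch to High (2 → 9). Not NE.
(Max, Idle, Low): Plant 1 gets 7, best alternative 6; Plant 2 gets 9, best alternative 6; Plant 3 gets 2, best alternative 0. No profitable deviation — NE.
(Max, Low, Idle): Plant 2 can switch to Idle (4 → 9). Not NE.
(Max, Low, Low): Plant 1 can switch to High (3 → 6). Not NE.

(High, Idle, Idle); (Max, Idle, Low)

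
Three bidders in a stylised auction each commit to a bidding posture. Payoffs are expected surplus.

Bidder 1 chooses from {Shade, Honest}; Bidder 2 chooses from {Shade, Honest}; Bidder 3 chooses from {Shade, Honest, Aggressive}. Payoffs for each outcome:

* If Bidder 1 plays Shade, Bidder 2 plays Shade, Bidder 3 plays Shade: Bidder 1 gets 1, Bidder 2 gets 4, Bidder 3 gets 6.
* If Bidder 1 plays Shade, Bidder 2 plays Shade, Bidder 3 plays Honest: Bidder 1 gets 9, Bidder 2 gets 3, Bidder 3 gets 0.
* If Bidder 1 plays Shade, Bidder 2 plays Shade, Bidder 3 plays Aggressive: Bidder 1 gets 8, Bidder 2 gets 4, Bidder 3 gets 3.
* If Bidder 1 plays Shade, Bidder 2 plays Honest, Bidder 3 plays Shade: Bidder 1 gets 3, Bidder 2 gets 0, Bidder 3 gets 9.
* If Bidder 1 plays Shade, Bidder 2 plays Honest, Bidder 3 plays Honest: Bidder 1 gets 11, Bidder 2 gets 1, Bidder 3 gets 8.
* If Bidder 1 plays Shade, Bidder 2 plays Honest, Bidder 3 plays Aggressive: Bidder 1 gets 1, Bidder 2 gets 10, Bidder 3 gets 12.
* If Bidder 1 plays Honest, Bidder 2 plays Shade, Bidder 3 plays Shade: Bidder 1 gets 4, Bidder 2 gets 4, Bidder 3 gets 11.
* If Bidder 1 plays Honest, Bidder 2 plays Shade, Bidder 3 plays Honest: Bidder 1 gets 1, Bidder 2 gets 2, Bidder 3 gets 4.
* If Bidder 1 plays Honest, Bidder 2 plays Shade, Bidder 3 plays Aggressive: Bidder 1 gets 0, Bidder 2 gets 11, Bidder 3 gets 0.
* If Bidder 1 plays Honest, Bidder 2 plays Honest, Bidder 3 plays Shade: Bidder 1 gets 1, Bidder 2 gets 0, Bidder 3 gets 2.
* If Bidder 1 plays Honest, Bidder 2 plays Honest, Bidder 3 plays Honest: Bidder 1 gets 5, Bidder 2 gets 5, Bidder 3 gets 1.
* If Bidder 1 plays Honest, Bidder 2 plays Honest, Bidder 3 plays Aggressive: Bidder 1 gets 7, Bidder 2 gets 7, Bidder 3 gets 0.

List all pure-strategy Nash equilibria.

(Shade, Shade, Shade): Bidder 1 can switch to Honest (1 → 4). Not NE.
(Shade, Shade, Honest): Bidder 3 can switch to Shade (0 → 6). Not NE.
(Shade, Shade, Aggressive): Bidder 2 can switch to Honest (4 → 10). Not NE.
(Shade, Honest, Shade): Bidder 2 can switch to Shade (0 → 4). Not NE.
(Shade, Honest, Honest): Bidder 2 can switch to Shade (1 → 3). Not NE.
(Shade, Honest, Aggressive): Bidder 1 can switch to Honest (1 → 7). Not NE.
(Honest, Shade, Shade): Bidder 1 gets 4, best alternative 1; Bidder 2 gets 4, best alternative 0; Bidder 3 gets 11, best alternative 4. No profitable deviation — NE.
(Honest, Shade, Honest): Bidder 1 can switch to Shade (1 → 9). Not NE.
(Honest, Shade, Aggressive): Bidder 1 can switch to Shade (0 → 8). Not NE.
(The remaining 3 profiles each have a profitable deviation by the same check.)

(Honest, Shade, Shade)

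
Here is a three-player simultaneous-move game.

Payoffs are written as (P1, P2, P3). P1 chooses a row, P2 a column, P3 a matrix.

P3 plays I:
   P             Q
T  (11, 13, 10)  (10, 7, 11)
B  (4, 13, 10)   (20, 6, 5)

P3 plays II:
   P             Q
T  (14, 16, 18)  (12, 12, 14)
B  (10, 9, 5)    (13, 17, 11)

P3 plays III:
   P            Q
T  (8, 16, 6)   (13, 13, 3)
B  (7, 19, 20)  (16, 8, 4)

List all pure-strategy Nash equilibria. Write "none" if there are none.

(T, P, II), (B, Q, II)

P1 against (P, I): payoffs 11, 4 → best response T.
P1 against (P, II): payoffs 14, 10 → best response T.
P1 against (P, III): payoffs 8, 7 → best response T.
P1 against (Q, I): payoffs 10, 20 → best response B.
P1 against (Q, II): payoffs 12, 13 → best response B.
P1 against (Q, III): payoffs 13, 16 → best response B.
P2 against (T, I): payoffs 13, 7 → best response P.
P2 against (T, II): payoffs 16, 12 → best response P.
P2 against (T, III): payoffs 16, 13 → best response P.
P2 against (B, I): payoffs 13, 6 → best response P.
P2 against (B, II): payoffs 9, 17 → best response Q.
P2 against (B, III): payoffs 19, 8 → best response P.
P3 against (T, P): payoffs 10, 18, 6 → best response II.
P3 against (T, Q): payoffs 11, 14, 3 → best response II.
P3 against (B, P): payoffs 10, 5, 20 → best response III.
P3 against (B, Q): payoffs 5, 11, 4 → best response II.
Mutual best responses: (T, P, II); (B, Q, II).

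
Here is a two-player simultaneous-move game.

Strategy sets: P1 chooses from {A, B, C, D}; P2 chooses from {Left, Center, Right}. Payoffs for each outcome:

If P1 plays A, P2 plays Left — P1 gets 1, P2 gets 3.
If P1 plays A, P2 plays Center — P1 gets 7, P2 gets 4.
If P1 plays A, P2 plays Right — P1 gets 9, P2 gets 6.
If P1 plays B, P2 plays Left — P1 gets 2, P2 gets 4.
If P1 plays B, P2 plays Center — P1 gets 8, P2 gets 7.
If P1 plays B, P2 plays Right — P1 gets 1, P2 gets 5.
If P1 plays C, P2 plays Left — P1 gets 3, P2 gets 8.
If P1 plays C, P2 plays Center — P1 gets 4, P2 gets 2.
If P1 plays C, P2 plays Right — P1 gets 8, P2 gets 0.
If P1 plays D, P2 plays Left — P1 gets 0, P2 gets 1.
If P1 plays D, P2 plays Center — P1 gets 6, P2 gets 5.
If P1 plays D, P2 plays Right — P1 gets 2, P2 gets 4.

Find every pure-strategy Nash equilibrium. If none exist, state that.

The pure Nash equilibria are (A, Right); (B, Center); (C, Left).

(A, Left): P1 can switch to B (1 → 2). Not NE.
(A, Center): P1 can switch to B (7 → 8). Not NE.
(A, Right): P1 gets 9, best alternative 8; P2 gets 6, best alternative 4. No profitable deviation — NE.
(B, Left): P1 can switch to C (2 → 3). Not NE.
(B, Center): P1 gets 8, best alternative 7; P2 gets 7, best alternative 5. No profitable deviation — NE.
(B, Right): P1 can switch to A (1 → 9). Not NE.
(C, Left): P1 gets 3, best alternative 2; P2 gets 8, best alternative 2. No profitable deviation — NE.
(C, Center): P1 can switch to A (4 → 7). Not NE.
(C, Right): P1 can switch to A (8 → 9). Not NE.
(D, Left): P1 can switch to A (0 → 1). Not NE.
(D, Center): P1 can switch to A (6 → 7). Not NE.
(The remaining 1 profile has a profitable deviation by the same check.)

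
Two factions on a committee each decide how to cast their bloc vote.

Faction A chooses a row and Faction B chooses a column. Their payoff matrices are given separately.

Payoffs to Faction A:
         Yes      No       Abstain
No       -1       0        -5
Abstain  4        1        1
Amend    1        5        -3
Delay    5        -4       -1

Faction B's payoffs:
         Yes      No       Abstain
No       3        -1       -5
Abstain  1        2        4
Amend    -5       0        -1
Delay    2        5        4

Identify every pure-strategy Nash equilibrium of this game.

(No, Yes): Faction A can switch to Abstain (-1 → 4). Not NE.
(No, No): Faction A can switch to Abstain (0 → 1). Not NE.
(No, Abstain): Faction A can switch to Abstain (-5 → 1). Not NE.
(Abstain, Yes): Faction A can switch to Delay (4 → 5). Not NE.
(Abstain, No): Faction A can switch to Amend (1 → 5). Not NE.
(Abstain, Abstain): Faction A gets 1, best alternative -1; Faction B gets 4, best alternative 2. No profitable deviation — NE.
(Amend, Yes): Faction A can switch to Abstain (1 → 4). Not NE.
(Amend, No): Faction A gets 5, best alternative 1; Faction B gets 0, best alternative -1. No profitable deviation — NE.
(Amend, Abstain): Faction A can switch to Abstain (-3 → 1). Not NE.
(Delay, Yes): Faction B can switch to No (2 → 5). Not NE.
(The remaining 2 profiles each have a profitable deviation by the same check.)

Pure-strategy Nash equilibria: (Abstain, Abstain), (Amend, No)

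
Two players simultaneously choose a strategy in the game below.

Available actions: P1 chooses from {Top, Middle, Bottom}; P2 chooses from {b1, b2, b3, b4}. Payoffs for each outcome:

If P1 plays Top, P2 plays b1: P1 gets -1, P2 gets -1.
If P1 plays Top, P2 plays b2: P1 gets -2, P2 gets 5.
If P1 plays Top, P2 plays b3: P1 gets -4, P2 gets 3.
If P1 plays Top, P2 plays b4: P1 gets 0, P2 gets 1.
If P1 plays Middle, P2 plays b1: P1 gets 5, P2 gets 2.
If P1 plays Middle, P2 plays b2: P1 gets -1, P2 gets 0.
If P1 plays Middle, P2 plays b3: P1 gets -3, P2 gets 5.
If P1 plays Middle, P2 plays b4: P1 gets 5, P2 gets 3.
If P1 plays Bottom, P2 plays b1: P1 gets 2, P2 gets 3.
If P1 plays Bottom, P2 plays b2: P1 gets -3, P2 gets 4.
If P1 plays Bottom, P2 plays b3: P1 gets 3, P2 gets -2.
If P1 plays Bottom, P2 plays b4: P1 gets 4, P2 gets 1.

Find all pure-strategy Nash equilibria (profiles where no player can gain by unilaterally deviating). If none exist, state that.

For each player, find the best response to each opponent profile; mutual best responses are the pure NE.
P1 against b1: payoffs -1, 5, 2 → best response Middle.
P1 against b2: payoffs -2, -1, -3 → best response Middle.
P1 against b3: payoffs -4, -3, 3 → best response Bottom.
P1 against b4: payoffs 0, 5, 4 → best response Middle.
P2 against Top: payoffs -1, 5, 3, 1 → best response b2.
P2 against Middle: payoffs 2, 0, 5, 3 → best response b3.
P2 against Bottom: payoffs 3, 4, -2, 1 → best response b2.
No profile is a mutual best response for all players.

This game has no pure Nash equilibrium.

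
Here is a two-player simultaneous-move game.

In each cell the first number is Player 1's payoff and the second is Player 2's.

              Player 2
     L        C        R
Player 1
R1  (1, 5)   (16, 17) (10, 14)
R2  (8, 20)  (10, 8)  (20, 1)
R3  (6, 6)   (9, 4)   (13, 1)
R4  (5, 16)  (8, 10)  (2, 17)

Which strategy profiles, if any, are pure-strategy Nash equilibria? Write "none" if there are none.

(R1, C); (R2, L)

Player 1 against L: payoffs 1, 8, 6, 5 → best response R2.
Player 1 against C: payoffs 16, 10, 9, 8 → best response R1.
Player 1 against R: payoffs 10, 20, 13, 2 → best response R2.
Player 2 against R1: payoffs 5, 17, 14 → best response C.
Player 2 against R2: payoffs 20, 8, 1 → best response L.
Player 2 against R3: payoffs 6, 4, 1 → best response L.
Player 2 against R4: payoffs 16, 10, 17 → best response R.
Mutual best responses: (R1, C); (R2, L).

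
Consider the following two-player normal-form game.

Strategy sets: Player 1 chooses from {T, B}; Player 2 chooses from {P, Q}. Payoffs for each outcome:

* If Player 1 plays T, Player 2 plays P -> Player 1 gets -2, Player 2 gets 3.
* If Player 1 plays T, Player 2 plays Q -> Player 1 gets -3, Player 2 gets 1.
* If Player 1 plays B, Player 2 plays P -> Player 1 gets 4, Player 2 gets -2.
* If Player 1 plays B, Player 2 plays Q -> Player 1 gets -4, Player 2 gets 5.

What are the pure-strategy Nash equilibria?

none

Player 1 against P: payoffs -2, 4 → best response B.
Player 1 against Q: payoffs -3, -4 → best response T.
Player 2 against T: payoffs 3, 1 → best response P.
Player 2 against B: payoffs -2, 5 → best response Q.
No profile is a mutual best response for all players.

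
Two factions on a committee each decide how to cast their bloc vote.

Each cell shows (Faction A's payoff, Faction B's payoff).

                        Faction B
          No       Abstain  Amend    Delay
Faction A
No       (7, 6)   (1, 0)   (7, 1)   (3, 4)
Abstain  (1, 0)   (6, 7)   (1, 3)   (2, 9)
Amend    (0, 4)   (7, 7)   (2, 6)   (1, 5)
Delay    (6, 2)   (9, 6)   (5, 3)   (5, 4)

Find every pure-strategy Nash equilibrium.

(No, No): Faction A gets 7, best alternative 6; Faction B gets 6, best alternative 4. No profitable deviation — NE.
(No, Abstain): Faction A can switch to Abstain (1 → 6). Not NE.
(No, Amend): Faction B can switch to No (1 → 6). Not NE.
(No, Delay): Faction A can switch to Delay (3 → 5). Not NE.
(Abstain, No): Faction A can switch to No (1 → 7). Not NE.
(Abstain, Abstain): Faction A can switch to Amend (6 → 7). Not NE.
(Abstain, Amend): Faction A can switch to No (1 → 7). Not NE.
(Abstain, Delay): Faction A can switch to No (2 → 3). Not NE.
(Amend, No): Faction A can switch to No (0 → 7). Not NE.
(Amend, Abstain): Faction A can switch to Delay (7 → 9). Not NE.
(Amend, Amend): Faction A can switch to No (2 → 7). Not NE.
(Delay, Abstain): Faction A gets 9, best alternative 7; Faction B gets 6, best alternative 4. No profitable deviation — NE.
(The remaining 4 profiles each have a profitable deviation by the same check.)

The pure Nash equilibria are (No, No) and (Delay, Abstain).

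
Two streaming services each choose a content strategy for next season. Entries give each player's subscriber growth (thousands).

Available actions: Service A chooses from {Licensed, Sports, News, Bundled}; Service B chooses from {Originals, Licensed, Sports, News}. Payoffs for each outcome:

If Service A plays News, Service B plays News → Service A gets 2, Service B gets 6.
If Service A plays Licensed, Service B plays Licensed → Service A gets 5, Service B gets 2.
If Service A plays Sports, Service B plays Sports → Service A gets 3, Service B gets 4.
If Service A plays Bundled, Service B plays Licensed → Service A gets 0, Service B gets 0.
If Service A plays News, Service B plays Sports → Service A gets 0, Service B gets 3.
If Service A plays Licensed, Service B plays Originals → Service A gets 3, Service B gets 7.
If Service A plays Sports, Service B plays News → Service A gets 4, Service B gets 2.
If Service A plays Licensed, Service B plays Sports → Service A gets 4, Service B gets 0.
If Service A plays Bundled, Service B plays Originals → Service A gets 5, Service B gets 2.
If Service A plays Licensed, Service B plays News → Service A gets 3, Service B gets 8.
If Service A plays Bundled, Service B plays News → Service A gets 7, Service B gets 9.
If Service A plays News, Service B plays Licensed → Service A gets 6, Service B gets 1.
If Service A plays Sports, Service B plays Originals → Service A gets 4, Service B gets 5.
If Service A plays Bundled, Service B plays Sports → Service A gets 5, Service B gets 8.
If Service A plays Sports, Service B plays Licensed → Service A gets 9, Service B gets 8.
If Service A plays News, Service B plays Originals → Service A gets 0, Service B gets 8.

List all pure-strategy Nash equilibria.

(Sports, Licensed), (Bundled, News)

For each strategy profile, look for a profitable unilateral deviation.
(Licensed, Originals): Service A can switch to Sports (3 → 4). Not NE.
(Licensed, Licensed): Service A can switch to Sports (5 → 9). Not NE.
(Licensed, Sports): Service A can switch to Bundled (4 → 5). Not NE.
(Licensed, News): Service A can switch to Sports (3 → 4). Not NE.
(Sports, Originals): Service A can switch to Bundled (4 → 5). Not NE.
(Sports, Licensed): Service A gets 9, best alternative 6; Service B gets 8, best alternative 5. No profitable deviation — NE.
(Sports, Sports): Service A can switch to Licensed (3 → 4). Not NE.
(Sports, News): Service A can switch to Bundled (4 → 7). Not NE.
(News, Originals): Service A can switch to Licensed (0 → 3). Not NE.
(News, Licensed): Service A can switch to Sports (6 → 9). Not NE.
(News, Sports): Service A can switch to Licensed (0 → 4). Not NE.
(News, News): Service A can switch to Licensed (2 → 3). Not NE.
(Bundled, Originals): Service B can switch to Sports (2 → 8). Not NE.
(Bundled, News): Service A gets 7, best alternative 4; Service B gets 9, best alternative 8. No profitable deviation — NE.
(The remaining 2 profiles each have a profitable deviation by the same check.)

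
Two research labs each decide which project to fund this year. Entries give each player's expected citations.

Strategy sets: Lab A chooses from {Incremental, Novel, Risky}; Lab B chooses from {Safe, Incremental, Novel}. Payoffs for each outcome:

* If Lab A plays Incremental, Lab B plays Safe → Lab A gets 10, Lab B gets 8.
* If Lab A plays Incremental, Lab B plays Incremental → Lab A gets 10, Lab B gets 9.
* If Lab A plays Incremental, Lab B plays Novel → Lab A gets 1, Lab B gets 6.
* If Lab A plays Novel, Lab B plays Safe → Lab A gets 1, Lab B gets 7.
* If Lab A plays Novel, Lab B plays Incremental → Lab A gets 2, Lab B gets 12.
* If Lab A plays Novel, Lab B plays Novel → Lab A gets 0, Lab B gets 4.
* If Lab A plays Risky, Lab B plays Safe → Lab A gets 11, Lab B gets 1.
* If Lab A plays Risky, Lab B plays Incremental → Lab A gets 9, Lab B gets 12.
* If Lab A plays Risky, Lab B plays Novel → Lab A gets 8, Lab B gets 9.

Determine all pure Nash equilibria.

Mark each player's best response to every combination of opponents' strategies; a profile where every player is best-responding is a pure Nash equilibrium.
Lab A against Safe: payoffs 10, 1, 11 → best response Risky.
Lab A against Incremental: payoffs 10, 2, 9 → best response Incremental.
Lab A against Novel: payoffs 1, 0, 8 → best response Risky.
Lab B against Incremental: payoffs 8, 9, 6 → best response Incremental.
Lab B against Novel: payoffs 7, 12, 4 → best response Incremental.
Lab B against Risky: payoffs 1, 12, 9 → best response Incremental.
Mutual best responses: (Incremental, Incremental).

The unique pure-strategy Nash equilibrium is (Incremental, Incremental).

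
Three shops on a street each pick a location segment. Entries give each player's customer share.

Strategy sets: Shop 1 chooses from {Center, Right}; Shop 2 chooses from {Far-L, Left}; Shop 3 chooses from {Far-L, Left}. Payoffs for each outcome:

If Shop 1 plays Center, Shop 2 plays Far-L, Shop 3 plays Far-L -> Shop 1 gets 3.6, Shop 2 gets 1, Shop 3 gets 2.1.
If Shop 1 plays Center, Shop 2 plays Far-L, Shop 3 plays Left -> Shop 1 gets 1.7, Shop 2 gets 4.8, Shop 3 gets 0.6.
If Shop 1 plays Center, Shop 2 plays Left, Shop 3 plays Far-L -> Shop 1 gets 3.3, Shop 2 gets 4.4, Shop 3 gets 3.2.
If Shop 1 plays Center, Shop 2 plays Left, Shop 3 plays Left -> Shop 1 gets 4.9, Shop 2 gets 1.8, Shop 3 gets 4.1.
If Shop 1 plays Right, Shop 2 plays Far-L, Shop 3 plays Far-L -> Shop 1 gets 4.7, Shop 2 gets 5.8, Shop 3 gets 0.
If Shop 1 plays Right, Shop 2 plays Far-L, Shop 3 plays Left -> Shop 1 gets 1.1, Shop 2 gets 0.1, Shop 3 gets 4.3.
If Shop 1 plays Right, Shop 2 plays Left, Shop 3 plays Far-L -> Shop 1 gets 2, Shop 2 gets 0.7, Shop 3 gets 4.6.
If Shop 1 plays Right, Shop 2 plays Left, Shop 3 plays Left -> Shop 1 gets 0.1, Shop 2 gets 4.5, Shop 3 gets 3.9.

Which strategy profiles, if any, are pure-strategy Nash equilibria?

none

For each strategy profile, look for a profitable unilateral deviation.
(Center, Far-L, Far-L): Shop 1 can switch to Right (3.6 → 4.7). Not NE.
(Center, Far-L, Left): Shop 3 can switch to Far-L (0.6 → 2.1). Not NE.
(Center, Left, Far-L): Shop 3 can switch to Left (3.2 → 4.1). Not NE.
(Center, Left, Left): Shop 2 can switch to Far-L (1.8 → 4.8). Not NE.
(Right, Far-L, Far-L): Shop 3 can switch to Left (0 → 4.3). Not NE.
(Right, Far-L, Left): Shop 1 can switch to Center (1.1 → 1.7). Not NE.
(Right, Left, Far-L): Shop 1 can switch to Center (2 → 3.3). Not NE.
(Right, Left, Left): Shop 1 can switch to Center (0.1 → 4.9). Not NE.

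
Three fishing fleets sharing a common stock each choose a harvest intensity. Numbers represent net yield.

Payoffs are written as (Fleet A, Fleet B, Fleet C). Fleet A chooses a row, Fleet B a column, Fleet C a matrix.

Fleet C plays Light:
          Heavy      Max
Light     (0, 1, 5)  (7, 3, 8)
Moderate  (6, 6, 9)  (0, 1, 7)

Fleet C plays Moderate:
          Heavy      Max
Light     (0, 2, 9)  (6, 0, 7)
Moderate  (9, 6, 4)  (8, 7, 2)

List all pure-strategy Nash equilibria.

The pure Nash equilibria are (Light, Max, Light) and (Moderate, Heavy, Light).

(Light, Heavy, Light): Fleet A can switch to Moderate (0 → 6). Not NE.
(Light, Heavy, Moderate): Fleet A can switch to Moderate (0 → 9). Not NE.
(Light, Max, Light): Fleet A gets 7, best alternative 0; Fleet B gets 3, best alternative 1; Fleet C gets 8, best alternative 7. No profitable deviation — NE.
(Light, Max, Moderate): Fleet A can switch to Moderate (6 → 8). Not NE.
(Moderate, Heavy, Light): Fleet A gets 6, best alternative 0; Fleet B gets 6, best alternative 1; Fleet C gets 9, best alternative 4. No profitable deviation — NE.
(Moderate, Heavy, Moderate): Fleet B can switch to Max (6 → 7). Not NE.
(Moderate, Max, Light): Fleet A can switch to Light (0 → 7). Not NE.
(Moderate, Max, Moderate): Fleet C can switch to Light (2 → 7). Not NE.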